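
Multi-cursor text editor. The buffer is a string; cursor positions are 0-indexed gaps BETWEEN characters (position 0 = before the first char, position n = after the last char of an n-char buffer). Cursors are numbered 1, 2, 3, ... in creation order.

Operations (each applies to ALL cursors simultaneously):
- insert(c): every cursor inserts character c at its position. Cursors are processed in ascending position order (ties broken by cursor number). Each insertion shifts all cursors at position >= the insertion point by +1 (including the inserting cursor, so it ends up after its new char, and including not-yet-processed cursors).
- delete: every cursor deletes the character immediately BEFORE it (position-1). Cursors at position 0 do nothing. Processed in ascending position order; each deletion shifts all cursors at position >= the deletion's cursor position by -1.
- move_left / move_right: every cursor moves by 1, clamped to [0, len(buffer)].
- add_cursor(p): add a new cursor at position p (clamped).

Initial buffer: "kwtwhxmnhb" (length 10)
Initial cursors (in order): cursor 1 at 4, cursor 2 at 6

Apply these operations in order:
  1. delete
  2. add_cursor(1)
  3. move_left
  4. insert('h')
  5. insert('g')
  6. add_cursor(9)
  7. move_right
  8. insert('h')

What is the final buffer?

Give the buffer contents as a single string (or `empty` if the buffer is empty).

After op 1 (delete): buffer="kwthmnhb" (len 8), cursors c1@3 c2@4, authorship ........
After op 2 (add_cursor(1)): buffer="kwthmnhb" (len 8), cursors c3@1 c1@3 c2@4, authorship ........
After op 3 (move_left): buffer="kwthmnhb" (len 8), cursors c3@0 c1@2 c2@3, authorship ........
After op 4 (insert('h')): buffer="hkwhthhmnhb" (len 11), cursors c3@1 c1@4 c2@6, authorship 3..1.2.....
After op 5 (insert('g')): buffer="hgkwhgthghmnhb" (len 14), cursors c3@2 c1@6 c2@9, authorship 33..11.22.....
After op 6 (add_cursor(9)): buffer="hgkwhgthghmnhb" (len 14), cursors c3@2 c1@6 c2@9 c4@9, authorship 33..11.22.....
After op 7 (move_right): buffer="hgkwhgthghmnhb" (len 14), cursors c3@3 c1@7 c2@10 c4@10, authorship 33..11.22.....
After op 8 (insert('h')): buffer="hgkhwhgthhghhhmnhb" (len 18), cursors c3@4 c1@9 c2@14 c4@14, authorship 33.3.11.122.24....

Answer: hgkhwhgthhghhhmnhb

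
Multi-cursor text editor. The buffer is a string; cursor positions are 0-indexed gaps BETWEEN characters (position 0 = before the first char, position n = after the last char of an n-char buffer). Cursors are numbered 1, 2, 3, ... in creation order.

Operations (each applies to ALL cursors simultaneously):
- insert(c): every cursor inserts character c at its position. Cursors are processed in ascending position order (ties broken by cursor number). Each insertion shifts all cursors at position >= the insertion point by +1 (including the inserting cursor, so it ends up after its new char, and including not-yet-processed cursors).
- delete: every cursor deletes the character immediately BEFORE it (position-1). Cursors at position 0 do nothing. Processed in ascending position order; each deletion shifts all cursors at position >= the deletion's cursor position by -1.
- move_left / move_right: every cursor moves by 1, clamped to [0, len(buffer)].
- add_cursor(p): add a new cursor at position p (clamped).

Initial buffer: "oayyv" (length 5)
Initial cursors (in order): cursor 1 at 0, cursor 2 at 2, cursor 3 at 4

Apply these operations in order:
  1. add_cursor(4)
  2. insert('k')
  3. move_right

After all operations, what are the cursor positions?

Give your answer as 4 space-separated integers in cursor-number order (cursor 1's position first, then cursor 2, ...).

After op 1 (add_cursor(4)): buffer="oayyv" (len 5), cursors c1@0 c2@2 c3@4 c4@4, authorship .....
After op 2 (insert('k')): buffer="koakyykkv" (len 9), cursors c1@1 c2@4 c3@8 c4@8, authorship 1..2..34.
After op 3 (move_right): buffer="koakyykkv" (len 9), cursors c1@2 c2@5 c3@9 c4@9, authorship 1..2..34.

Answer: 2 5 9 9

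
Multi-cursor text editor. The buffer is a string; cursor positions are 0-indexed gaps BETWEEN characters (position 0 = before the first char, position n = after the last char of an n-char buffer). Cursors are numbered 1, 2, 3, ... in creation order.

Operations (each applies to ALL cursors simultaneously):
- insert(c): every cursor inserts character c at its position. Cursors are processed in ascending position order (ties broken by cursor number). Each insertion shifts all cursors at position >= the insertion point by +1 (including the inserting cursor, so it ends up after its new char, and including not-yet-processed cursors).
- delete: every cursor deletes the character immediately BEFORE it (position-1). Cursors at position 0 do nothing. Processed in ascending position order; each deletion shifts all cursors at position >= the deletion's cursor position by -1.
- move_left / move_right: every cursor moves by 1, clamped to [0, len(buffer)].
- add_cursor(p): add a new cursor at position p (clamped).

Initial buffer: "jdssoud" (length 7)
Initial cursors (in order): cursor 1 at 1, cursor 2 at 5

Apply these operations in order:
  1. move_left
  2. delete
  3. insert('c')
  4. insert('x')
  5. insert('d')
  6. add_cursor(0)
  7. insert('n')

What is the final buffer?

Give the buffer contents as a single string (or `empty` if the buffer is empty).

Answer: ncxdnjdscxdnoud

Derivation:
After op 1 (move_left): buffer="jdssoud" (len 7), cursors c1@0 c2@4, authorship .......
After op 2 (delete): buffer="jdsoud" (len 6), cursors c1@0 c2@3, authorship ......
After op 3 (insert('c')): buffer="cjdscoud" (len 8), cursors c1@1 c2@5, authorship 1...2...
After op 4 (insert('x')): buffer="cxjdscxoud" (len 10), cursors c1@2 c2@7, authorship 11...22...
After op 5 (insert('d')): buffer="cxdjdscxdoud" (len 12), cursors c1@3 c2@9, authorship 111...222...
After op 6 (add_cursor(0)): buffer="cxdjdscxdoud" (len 12), cursors c3@0 c1@3 c2@9, authorship 111...222...
After op 7 (insert('n')): buffer="ncxdnjdscxdnoud" (len 15), cursors c3@1 c1@5 c2@12, authorship 31111...2222...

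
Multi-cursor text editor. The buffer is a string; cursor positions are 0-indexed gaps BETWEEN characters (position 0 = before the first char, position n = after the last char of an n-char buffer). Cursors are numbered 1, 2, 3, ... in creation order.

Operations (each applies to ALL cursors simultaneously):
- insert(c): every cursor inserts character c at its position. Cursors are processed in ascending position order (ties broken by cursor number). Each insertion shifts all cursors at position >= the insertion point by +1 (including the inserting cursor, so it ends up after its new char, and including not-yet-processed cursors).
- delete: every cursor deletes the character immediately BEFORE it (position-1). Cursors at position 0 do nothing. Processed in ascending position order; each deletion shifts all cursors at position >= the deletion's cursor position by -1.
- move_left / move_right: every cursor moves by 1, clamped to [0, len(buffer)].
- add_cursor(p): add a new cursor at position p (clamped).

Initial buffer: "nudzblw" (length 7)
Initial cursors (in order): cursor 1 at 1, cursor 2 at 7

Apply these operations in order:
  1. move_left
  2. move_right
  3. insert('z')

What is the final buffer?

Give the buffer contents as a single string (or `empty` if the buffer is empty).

Answer: nzudzblwz

Derivation:
After op 1 (move_left): buffer="nudzblw" (len 7), cursors c1@0 c2@6, authorship .......
After op 2 (move_right): buffer="nudzblw" (len 7), cursors c1@1 c2@7, authorship .......
After op 3 (insert('z')): buffer="nzudzblwz" (len 9), cursors c1@2 c2@9, authorship .1......2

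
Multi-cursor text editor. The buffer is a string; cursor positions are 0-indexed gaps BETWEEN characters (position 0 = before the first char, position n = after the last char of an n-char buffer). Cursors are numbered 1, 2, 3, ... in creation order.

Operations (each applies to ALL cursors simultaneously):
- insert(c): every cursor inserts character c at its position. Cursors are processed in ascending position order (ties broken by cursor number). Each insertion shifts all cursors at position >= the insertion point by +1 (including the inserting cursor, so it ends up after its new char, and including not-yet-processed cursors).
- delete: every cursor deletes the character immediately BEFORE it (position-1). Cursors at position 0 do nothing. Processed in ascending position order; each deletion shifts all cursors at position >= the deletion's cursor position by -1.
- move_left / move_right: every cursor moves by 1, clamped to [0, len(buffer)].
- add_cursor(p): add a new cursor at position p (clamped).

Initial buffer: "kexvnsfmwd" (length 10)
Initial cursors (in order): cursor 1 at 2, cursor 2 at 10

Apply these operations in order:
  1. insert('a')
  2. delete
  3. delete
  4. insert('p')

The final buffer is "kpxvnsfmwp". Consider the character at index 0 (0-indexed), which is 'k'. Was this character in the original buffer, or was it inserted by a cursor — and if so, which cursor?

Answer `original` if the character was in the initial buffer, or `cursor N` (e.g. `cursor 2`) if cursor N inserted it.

Answer: original

Derivation:
After op 1 (insert('a')): buffer="keaxvnsfmwda" (len 12), cursors c1@3 c2@12, authorship ..1........2
After op 2 (delete): buffer="kexvnsfmwd" (len 10), cursors c1@2 c2@10, authorship ..........
After op 3 (delete): buffer="kxvnsfmw" (len 8), cursors c1@1 c2@8, authorship ........
After op 4 (insert('p')): buffer="kpxvnsfmwp" (len 10), cursors c1@2 c2@10, authorship .1.......2
Authorship (.=original, N=cursor N): . 1 . . . . . . . 2
Index 0: author = original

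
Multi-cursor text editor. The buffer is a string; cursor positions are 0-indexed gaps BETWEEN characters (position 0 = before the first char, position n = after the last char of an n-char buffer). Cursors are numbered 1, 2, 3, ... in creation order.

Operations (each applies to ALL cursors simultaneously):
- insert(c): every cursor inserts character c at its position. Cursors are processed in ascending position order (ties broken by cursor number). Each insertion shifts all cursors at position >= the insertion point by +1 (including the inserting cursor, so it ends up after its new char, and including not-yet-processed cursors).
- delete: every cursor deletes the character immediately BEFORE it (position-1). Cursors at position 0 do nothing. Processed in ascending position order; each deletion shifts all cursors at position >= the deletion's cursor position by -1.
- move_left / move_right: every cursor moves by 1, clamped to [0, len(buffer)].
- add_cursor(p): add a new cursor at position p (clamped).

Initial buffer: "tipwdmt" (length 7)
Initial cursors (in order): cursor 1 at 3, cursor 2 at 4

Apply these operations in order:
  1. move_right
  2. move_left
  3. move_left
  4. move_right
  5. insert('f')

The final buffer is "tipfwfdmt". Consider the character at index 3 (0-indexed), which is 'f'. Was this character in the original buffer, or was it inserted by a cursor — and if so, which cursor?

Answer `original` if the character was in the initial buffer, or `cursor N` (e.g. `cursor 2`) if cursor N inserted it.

Answer: cursor 1

Derivation:
After op 1 (move_right): buffer="tipwdmt" (len 7), cursors c1@4 c2@5, authorship .......
After op 2 (move_left): buffer="tipwdmt" (len 7), cursors c1@3 c2@4, authorship .......
After op 3 (move_left): buffer="tipwdmt" (len 7), cursors c1@2 c2@3, authorship .......
After op 4 (move_right): buffer="tipwdmt" (len 7), cursors c1@3 c2@4, authorship .......
After op 5 (insert('f')): buffer="tipfwfdmt" (len 9), cursors c1@4 c2@6, authorship ...1.2...
Authorship (.=original, N=cursor N): . . . 1 . 2 . . .
Index 3: author = 1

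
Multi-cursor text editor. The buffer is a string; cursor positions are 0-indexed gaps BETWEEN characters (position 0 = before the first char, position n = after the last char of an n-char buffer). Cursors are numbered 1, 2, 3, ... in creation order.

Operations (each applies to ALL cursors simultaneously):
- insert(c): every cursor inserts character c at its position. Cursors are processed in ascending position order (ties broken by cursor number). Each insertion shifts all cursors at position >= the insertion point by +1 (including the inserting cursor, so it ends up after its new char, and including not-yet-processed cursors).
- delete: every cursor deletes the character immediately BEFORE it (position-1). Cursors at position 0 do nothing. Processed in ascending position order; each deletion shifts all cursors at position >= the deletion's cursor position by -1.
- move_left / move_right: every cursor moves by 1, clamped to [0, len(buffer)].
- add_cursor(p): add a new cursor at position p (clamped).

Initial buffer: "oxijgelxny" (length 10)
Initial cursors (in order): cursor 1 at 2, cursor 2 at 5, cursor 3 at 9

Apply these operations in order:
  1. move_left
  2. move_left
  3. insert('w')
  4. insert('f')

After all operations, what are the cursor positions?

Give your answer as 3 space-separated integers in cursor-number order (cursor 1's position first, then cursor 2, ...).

After op 1 (move_left): buffer="oxijgelxny" (len 10), cursors c1@1 c2@4 c3@8, authorship ..........
After op 2 (move_left): buffer="oxijgelxny" (len 10), cursors c1@0 c2@3 c3@7, authorship ..........
After op 3 (insert('w')): buffer="woxiwjgelwxny" (len 13), cursors c1@1 c2@5 c3@10, authorship 1...2....3...
After op 4 (insert('f')): buffer="wfoxiwfjgelwfxny" (len 16), cursors c1@2 c2@7 c3@13, authorship 11...22....33...

Answer: 2 7 13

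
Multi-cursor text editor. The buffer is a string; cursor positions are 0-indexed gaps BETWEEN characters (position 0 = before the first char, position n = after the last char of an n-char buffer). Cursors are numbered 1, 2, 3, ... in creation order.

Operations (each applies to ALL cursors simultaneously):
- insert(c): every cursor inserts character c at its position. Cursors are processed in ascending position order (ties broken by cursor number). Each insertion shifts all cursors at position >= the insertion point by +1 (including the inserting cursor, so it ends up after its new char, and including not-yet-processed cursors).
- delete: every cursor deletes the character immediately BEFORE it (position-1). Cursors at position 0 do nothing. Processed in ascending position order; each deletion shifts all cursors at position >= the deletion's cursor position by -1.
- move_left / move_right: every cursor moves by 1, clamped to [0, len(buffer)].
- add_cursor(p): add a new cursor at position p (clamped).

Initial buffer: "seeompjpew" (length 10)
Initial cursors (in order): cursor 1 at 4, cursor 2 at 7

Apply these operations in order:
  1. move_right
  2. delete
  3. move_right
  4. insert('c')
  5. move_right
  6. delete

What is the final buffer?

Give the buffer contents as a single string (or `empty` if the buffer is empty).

After op 1 (move_right): buffer="seeompjpew" (len 10), cursors c1@5 c2@8, authorship ..........
After op 2 (delete): buffer="seeopjew" (len 8), cursors c1@4 c2@6, authorship ........
After op 3 (move_right): buffer="seeopjew" (len 8), cursors c1@5 c2@7, authorship ........
After op 4 (insert('c')): buffer="seeopcjecw" (len 10), cursors c1@6 c2@9, authorship .....1..2.
After op 5 (move_right): buffer="seeopcjecw" (len 10), cursors c1@7 c2@10, authorship .....1..2.
After op 6 (delete): buffer="seeopcec" (len 8), cursors c1@6 c2@8, authorship .....1.2

Answer: seeopcec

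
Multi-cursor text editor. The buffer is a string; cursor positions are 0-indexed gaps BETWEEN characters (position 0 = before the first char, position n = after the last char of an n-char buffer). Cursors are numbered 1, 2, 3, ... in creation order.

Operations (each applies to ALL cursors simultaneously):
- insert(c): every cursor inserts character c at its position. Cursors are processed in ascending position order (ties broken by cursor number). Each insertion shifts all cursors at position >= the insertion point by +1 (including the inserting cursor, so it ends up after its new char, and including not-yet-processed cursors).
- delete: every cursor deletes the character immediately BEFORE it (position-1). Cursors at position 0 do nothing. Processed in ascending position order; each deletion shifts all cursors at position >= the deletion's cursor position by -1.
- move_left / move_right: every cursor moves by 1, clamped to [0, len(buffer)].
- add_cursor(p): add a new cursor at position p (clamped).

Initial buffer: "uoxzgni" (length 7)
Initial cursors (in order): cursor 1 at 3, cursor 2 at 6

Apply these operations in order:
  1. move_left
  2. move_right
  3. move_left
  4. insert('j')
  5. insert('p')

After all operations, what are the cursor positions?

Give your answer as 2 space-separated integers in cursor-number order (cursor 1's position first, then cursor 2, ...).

Answer: 4 9

Derivation:
After op 1 (move_left): buffer="uoxzgni" (len 7), cursors c1@2 c2@5, authorship .......
After op 2 (move_right): buffer="uoxzgni" (len 7), cursors c1@3 c2@6, authorship .......
After op 3 (move_left): buffer="uoxzgni" (len 7), cursors c1@2 c2@5, authorship .......
After op 4 (insert('j')): buffer="uojxzgjni" (len 9), cursors c1@3 c2@7, authorship ..1...2..
After op 5 (insert('p')): buffer="uojpxzgjpni" (len 11), cursors c1@4 c2@9, authorship ..11...22..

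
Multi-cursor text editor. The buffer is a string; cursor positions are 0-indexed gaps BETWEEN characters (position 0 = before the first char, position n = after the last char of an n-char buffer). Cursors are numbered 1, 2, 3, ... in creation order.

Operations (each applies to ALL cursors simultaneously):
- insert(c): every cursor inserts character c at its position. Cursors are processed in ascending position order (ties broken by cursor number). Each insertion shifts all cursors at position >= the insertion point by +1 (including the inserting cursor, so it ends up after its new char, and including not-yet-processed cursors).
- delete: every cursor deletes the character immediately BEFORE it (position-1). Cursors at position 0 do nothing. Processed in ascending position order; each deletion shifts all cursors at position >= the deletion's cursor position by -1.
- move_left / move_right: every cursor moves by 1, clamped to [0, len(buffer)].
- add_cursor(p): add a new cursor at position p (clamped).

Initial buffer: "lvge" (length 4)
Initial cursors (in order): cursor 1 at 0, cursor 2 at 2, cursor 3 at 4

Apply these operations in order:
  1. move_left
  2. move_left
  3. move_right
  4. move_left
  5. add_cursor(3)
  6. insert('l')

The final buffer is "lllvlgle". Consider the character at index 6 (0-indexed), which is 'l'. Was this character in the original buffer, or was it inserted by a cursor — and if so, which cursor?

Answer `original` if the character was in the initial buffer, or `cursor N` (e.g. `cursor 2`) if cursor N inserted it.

After op 1 (move_left): buffer="lvge" (len 4), cursors c1@0 c2@1 c3@3, authorship ....
After op 2 (move_left): buffer="lvge" (len 4), cursors c1@0 c2@0 c3@2, authorship ....
After op 3 (move_right): buffer="lvge" (len 4), cursors c1@1 c2@1 c3@3, authorship ....
After op 4 (move_left): buffer="lvge" (len 4), cursors c1@0 c2@0 c3@2, authorship ....
After op 5 (add_cursor(3)): buffer="lvge" (len 4), cursors c1@0 c2@0 c3@2 c4@3, authorship ....
After op 6 (insert('l')): buffer="lllvlgle" (len 8), cursors c1@2 c2@2 c3@5 c4@7, authorship 12..3.4.
Authorship (.=original, N=cursor N): 1 2 . . 3 . 4 .
Index 6: author = 4

Answer: cursor 4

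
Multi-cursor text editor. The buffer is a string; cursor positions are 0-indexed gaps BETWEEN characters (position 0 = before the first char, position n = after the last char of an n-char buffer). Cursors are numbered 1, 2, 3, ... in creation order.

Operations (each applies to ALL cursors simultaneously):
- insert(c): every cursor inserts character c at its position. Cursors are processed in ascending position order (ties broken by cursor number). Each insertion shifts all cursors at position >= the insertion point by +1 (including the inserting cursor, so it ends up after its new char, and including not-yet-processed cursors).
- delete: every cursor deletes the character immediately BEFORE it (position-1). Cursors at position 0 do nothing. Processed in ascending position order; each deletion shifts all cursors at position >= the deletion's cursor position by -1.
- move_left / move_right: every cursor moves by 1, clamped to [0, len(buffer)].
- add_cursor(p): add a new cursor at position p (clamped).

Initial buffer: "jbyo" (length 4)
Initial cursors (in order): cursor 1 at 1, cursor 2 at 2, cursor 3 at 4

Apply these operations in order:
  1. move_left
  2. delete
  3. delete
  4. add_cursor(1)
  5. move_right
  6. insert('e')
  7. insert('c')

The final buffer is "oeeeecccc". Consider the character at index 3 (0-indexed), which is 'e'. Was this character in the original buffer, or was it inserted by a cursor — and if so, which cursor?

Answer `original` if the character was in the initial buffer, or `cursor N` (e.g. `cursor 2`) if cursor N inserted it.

Answer: cursor 3

Derivation:
After op 1 (move_left): buffer="jbyo" (len 4), cursors c1@0 c2@1 c3@3, authorship ....
After op 2 (delete): buffer="bo" (len 2), cursors c1@0 c2@0 c3@1, authorship ..
After op 3 (delete): buffer="o" (len 1), cursors c1@0 c2@0 c3@0, authorship .
After op 4 (add_cursor(1)): buffer="o" (len 1), cursors c1@0 c2@0 c3@0 c4@1, authorship .
After op 5 (move_right): buffer="o" (len 1), cursors c1@1 c2@1 c3@1 c4@1, authorship .
After op 6 (insert('e')): buffer="oeeee" (len 5), cursors c1@5 c2@5 c3@5 c4@5, authorship .1234
After op 7 (insert('c')): buffer="oeeeecccc" (len 9), cursors c1@9 c2@9 c3@9 c4@9, authorship .12341234
Authorship (.=original, N=cursor N): . 1 2 3 4 1 2 3 4
Index 3: author = 3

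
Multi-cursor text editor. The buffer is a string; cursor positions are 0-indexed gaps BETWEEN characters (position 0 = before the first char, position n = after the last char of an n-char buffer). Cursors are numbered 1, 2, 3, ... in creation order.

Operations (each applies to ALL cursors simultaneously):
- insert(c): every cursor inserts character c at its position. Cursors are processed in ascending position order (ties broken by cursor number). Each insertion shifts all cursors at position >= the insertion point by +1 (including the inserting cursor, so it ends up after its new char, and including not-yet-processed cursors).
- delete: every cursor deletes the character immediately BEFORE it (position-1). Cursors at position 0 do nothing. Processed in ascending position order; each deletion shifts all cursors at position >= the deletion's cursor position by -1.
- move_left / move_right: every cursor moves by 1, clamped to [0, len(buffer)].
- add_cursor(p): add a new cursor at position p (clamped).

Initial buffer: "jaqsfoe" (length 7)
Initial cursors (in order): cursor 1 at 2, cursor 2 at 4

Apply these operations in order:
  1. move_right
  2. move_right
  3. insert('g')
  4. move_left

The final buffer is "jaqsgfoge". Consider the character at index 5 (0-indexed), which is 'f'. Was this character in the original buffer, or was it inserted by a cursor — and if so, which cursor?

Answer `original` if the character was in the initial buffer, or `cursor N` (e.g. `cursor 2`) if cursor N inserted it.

Answer: original

Derivation:
After op 1 (move_right): buffer="jaqsfoe" (len 7), cursors c1@3 c2@5, authorship .......
After op 2 (move_right): buffer="jaqsfoe" (len 7), cursors c1@4 c2@6, authorship .......
After op 3 (insert('g')): buffer="jaqsgfoge" (len 9), cursors c1@5 c2@8, authorship ....1..2.
After op 4 (move_left): buffer="jaqsgfoge" (len 9), cursors c1@4 c2@7, authorship ....1..2.
Authorship (.=original, N=cursor N): . . . . 1 . . 2 .
Index 5: author = original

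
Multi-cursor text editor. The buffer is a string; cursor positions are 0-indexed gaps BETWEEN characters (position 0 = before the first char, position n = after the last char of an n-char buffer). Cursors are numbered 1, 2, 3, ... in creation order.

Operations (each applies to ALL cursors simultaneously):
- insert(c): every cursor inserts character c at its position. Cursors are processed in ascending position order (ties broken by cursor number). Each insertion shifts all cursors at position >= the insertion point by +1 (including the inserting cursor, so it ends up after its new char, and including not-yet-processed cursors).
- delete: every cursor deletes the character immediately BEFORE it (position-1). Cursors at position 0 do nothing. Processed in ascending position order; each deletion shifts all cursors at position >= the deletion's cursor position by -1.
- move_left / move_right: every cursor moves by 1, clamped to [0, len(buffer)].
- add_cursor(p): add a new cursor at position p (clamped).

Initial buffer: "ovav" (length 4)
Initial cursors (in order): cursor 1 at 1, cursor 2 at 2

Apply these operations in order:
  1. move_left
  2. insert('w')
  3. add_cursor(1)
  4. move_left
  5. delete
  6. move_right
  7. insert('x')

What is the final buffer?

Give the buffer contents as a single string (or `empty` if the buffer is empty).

Answer: wxxwxvav

Derivation:
After op 1 (move_left): buffer="ovav" (len 4), cursors c1@0 c2@1, authorship ....
After op 2 (insert('w')): buffer="wowvav" (len 6), cursors c1@1 c2@3, authorship 1.2...
After op 3 (add_cursor(1)): buffer="wowvav" (len 6), cursors c1@1 c3@1 c2@3, authorship 1.2...
After op 4 (move_left): buffer="wowvav" (len 6), cursors c1@0 c3@0 c2@2, authorship 1.2...
After op 5 (delete): buffer="wwvav" (len 5), cursors c1@0 c3@0 c2@1, authorship 12...
After op 6 (move_right): buffer="wwvav" (len 5), cursors c1@1 c3@1 c2@2, authorship 12...
After op 7 (insert('x')): buffer="wxxwxvav" (len 8), cursors c1@3 c3@3 c2@5, authorship 11322...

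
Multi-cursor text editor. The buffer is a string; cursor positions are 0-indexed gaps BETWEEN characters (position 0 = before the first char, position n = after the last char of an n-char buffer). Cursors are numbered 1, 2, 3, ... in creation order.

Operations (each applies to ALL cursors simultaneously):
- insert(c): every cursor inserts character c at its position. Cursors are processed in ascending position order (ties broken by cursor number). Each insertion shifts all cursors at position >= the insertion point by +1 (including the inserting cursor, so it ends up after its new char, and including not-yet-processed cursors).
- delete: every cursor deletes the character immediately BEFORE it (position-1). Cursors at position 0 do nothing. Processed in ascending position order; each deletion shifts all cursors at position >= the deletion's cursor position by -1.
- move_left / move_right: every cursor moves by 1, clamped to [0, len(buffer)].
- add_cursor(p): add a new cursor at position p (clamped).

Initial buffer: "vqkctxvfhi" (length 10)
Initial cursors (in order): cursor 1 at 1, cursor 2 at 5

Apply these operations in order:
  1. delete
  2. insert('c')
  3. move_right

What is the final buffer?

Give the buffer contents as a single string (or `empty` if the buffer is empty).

After op 1 (delete): buffer="qkcxvfhi" (len 8), cursors c1@0 c2@3, authorship ........
After op 2 (insert('c')): buffer="cqkccxvfhi" (len 10), cursors c1@1 c2@5, authorship 1...2.....
After op 3 (move_right): buffer="cqkccxvfhi" (len 10), cursors c1@2 c2@6, authorship 1...2.....

Answer: cqkccxvfhi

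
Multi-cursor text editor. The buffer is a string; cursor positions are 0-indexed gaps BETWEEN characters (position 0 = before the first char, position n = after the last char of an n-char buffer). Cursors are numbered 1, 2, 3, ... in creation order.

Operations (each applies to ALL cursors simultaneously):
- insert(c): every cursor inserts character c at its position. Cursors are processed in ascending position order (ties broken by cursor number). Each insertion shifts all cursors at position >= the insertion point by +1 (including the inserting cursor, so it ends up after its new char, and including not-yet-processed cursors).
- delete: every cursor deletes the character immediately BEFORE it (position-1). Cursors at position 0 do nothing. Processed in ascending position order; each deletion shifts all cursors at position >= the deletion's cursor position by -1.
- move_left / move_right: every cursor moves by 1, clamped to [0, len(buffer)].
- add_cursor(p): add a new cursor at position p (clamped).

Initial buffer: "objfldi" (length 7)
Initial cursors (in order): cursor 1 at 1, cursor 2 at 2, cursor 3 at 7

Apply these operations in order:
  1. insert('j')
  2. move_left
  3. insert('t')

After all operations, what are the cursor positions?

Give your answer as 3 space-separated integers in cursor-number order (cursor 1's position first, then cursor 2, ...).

Answer: 2 5 12

Derivation:
After op 1 (insert('j')): buffer="ojbjjfldij" (len 10), cursors c1@2 c2@4 c3@10, authorship .1.2.....3
After op 2 (move_left): buffer="ojbjjfldij" (len 10), cursors c1@1 c2@3 c3@9, authorship .1.2.....3
After op 3 (insert('t')): buffer="otjbtjjflditj" (len 13), cursors c1@2 c2@5 c3@12, authorship .11.22.....33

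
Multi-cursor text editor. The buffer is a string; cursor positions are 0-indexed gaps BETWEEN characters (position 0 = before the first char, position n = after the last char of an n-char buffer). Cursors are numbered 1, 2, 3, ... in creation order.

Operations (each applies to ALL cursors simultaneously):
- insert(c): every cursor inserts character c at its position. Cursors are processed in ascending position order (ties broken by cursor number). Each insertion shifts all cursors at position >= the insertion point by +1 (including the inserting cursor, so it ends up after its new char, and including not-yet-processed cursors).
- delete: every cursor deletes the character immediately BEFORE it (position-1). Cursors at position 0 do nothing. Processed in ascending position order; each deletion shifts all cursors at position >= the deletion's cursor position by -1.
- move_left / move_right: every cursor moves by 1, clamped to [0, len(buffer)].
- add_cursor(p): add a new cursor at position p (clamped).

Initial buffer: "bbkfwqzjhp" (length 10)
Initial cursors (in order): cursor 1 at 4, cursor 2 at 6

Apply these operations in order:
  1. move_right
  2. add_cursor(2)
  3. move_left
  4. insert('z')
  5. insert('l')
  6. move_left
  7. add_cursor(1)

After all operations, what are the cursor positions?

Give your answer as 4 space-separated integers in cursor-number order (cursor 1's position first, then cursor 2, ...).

Answer: 7 11 2 1

Derivation:
After op 1 (move_right): buffer="bbkfwqzjhp" (len 10), cursors c1@5 c2@7, authorship ..........
After op 2 (add_cursor(2)): buffer="bbkfwqzjhp" (len 10), cursors c3@2 c1@5 c2@7, authorship ..........
After op 3 (move_left): buffer="bbkfwqzjhp" (len 10), cursors c3@1 c1@4 c2@6, authorship ..........
After op 4 (insert('z')): buffer="bzbkfzwqzzjhp" (len 13), cursors c3@2 c1@6 c2@9, authorship .3...1..2....
After op 5 (insert('l')): buffer="bzlbkfzlwqzlzjhp" (len 16), cursors c3@3 c1@8 c2@12, authorship .33...11..22....
After op 6 (move_left): buffer="bzlbkfzlwqzlzjhp" (len 16), cursors c3@2 c1@7 c2@11, authorship .33...11..22....
After op 7 (add_cursor(1)): buffer="bzlbkfzlwqzlzjhp" (len 16), cursors c4@1 c3@2 c1@7 c2@11, authorship .33...11..22....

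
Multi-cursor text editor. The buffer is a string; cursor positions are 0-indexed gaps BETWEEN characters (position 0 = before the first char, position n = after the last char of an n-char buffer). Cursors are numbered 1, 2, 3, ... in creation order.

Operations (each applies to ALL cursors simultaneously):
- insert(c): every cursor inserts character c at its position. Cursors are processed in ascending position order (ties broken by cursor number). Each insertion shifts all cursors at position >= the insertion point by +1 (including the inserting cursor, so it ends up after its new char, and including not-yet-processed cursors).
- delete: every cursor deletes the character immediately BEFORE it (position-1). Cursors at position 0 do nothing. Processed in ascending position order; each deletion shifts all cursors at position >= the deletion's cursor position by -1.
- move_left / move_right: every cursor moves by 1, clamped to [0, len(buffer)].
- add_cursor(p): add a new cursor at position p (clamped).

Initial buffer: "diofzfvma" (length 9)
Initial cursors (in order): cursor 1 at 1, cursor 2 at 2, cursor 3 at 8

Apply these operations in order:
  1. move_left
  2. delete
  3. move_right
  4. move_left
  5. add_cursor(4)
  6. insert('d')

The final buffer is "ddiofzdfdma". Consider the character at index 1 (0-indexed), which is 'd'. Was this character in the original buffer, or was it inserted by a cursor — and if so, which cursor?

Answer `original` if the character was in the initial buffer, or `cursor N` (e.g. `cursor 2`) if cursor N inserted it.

After op 1 (move_left): buffer="diofzfvma" (len 9), cursors c1@0 c2@1 c3@7, authorship .........
After op 2 (delete): buffer="iofzfma" (len 7), cursors c1@0 c2@0 c3@5, authorship .......
After op 3 (move_right): buffer="iofzfma" (len 7), cursors c1@1 c2@1 c3@6, authorship .......
After op 4 (move_left): buffer="iofzfma" (len 7), cursors c1@0 c2@0 c3@5, authorship .......
After op 5 (add_cursor(4)): buffer="iofzfma" (len 7), cursors c1@0 c2@0 c4@4 c3@5, authorship .......
After op 6 (insert('d')): buffer="ddiofzdfdma" (len 11), cursors c1@2 c2@2 c4@7 c3@9, authorship 12....4.3..
Authorship (.=original, N=cursor N): 1 2 . . . . 4 . 3 . .
Index 1: author = 2

Answer: cursor 2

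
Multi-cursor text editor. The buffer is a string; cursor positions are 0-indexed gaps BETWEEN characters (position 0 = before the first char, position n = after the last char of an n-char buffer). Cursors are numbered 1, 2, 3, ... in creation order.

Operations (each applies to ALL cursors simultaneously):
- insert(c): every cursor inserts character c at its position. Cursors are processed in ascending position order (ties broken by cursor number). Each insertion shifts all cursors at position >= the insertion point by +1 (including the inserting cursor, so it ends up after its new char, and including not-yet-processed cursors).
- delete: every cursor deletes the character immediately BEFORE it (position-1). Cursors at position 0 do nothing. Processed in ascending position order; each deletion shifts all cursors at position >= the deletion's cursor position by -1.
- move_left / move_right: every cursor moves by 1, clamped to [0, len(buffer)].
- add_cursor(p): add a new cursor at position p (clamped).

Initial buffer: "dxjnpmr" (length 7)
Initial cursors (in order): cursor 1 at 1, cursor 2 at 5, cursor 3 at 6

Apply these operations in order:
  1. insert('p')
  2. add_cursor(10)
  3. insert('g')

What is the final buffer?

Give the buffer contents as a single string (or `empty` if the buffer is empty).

After op 1 (insert('p')): buffer="dpxjnppmpr" (len 10), cursors c1@2 c2@7 c3@9, authorship .1....2.3.
After op 2 (add_cursor(10)): buffer="dpxjnppmpr" (len 10), cursors c1@2 c2@7 c3@9 c4@10, authorship .1....2.3.
After op 3 (insert('g')): buffer="dpgxjnppgmpgrg" (len 14), cursors c1@3 c2@9 c3@12 c4@14, authorship .11....22.33.4

Answer: dpgxjnppgmpgrg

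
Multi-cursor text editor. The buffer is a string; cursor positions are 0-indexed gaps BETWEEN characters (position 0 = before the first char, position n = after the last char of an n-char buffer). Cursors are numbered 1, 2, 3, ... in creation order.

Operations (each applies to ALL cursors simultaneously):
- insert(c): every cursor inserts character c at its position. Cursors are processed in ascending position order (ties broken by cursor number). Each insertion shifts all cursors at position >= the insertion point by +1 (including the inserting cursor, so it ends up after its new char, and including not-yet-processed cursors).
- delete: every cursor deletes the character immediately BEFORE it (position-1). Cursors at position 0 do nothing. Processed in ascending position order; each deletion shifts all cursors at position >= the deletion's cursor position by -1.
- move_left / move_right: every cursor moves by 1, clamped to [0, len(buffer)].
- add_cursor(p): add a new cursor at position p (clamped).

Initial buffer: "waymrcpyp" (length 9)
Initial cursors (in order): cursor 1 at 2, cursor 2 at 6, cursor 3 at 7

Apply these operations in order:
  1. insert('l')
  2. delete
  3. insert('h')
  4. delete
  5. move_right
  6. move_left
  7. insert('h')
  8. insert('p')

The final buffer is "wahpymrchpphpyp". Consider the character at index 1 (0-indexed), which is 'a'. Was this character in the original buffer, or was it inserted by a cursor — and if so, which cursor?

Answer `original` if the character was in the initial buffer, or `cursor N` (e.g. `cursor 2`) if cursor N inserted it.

After op 1 (insert('l')): buffer="walymrclplyp" (len 12), cursors c1@3 c2@8 c3@10, authorship ..1....2.3..
After op 2 (delete): buffer="waymrcpyp" (len 9), cursors c1@2 c2@6 c3@7, authorship .........
After op 3 (insert('h')): buffer="wahymrchphyp" (len 12), cursors c1@3 c2@8 c3@10, authorship ..1....2.3..
After op 4 (delete): buffer="waymrcpyp" (len 9), cursors c1@2 c2@6 c3@7, authorship .........
After op 5 (move_right): buffer="waymrcpyp" (len 9), cursors c1@3 c2@7 c3@8, authorship .........
After op 6 (move_left): buffer="waymrcpyp" (len 9), cursors c1@2 c2@6 c3@7, authorship .........
After op 7 (insert('h')): buffer="wahymrchphyp" (len 12), cursors c1@3 c2@8 c3@10, authorship ..1....2.3..
After op 8 (insert('p')): buffer="wahpymrchpphpyp" (len 15), cursors c1@4 c2@10 c3@13, authorship ..11....22.33..
Authorship (.=original, N=cursor N): . . 1 1 . . . . 2 2 . 3 3 . .
Index 1: author = original

Answer: original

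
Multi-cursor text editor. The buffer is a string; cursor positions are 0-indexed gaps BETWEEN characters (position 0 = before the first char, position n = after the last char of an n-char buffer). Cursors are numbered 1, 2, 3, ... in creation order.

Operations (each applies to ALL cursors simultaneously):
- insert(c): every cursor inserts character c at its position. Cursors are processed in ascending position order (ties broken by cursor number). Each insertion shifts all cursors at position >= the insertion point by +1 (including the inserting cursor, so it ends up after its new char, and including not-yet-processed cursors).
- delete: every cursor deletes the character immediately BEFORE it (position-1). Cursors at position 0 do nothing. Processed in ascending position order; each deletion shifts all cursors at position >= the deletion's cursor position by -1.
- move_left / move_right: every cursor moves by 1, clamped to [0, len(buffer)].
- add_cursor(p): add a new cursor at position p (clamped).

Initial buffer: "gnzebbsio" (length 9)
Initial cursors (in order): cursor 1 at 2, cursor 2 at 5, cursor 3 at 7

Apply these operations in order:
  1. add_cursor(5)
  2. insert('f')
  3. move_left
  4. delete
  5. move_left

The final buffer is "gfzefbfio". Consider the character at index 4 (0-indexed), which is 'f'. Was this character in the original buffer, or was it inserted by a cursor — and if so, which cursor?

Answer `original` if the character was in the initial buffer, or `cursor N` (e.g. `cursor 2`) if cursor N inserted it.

Answer: cursor 4

Derivation:
After op 1 (add_cursor(5)): buffer="gnzebbsio" (len 9), cursors c1@2 c2@5 c4@5 c3@7, authorship .........
After op 2 (insert('f')): buffer="gnfzebffbsfio" (len 13), cursors c1@3 c2@8 c4@8 c3@11, authorship ..1...24..3..
After op 3 (move_left): buffer="gnfzebffbsfio" (len 13), cursors c1@2 c2@7 c4@7 c3@10, authorship ..1...24..3..
After op 4 (delete): buffer="gfzefbfio" (len 9), cursors c1@1 c2@4 c4@4 c3@6, authorship .1..4.3..
After op 5 (move_left): buffer="gfzefbfio" (len 9), cursors c1@0 c2@3 c4@3 c3@5, authorship .1..4.3..
Authorship (.=original, N=cursor N): . 1 . . 4 . 3 . .
Index 4: author = 4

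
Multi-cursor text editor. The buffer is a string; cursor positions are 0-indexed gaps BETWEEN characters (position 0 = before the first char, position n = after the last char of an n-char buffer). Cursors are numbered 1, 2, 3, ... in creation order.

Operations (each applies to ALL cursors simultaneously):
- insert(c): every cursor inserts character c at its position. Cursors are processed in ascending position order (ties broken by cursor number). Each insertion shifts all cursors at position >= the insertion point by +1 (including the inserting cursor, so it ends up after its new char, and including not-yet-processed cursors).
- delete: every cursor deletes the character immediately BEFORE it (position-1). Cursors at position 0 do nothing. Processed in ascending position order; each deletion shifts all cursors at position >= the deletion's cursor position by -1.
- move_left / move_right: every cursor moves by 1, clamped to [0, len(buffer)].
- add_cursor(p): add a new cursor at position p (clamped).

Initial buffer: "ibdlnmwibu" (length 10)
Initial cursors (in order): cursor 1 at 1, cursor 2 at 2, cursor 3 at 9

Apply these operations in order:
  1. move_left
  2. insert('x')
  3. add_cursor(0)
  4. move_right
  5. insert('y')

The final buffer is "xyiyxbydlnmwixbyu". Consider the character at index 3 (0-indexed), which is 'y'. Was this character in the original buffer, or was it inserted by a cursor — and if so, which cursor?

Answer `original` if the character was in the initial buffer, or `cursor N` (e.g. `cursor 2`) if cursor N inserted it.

After op 1 (move_left): buffer="ibdlnmwibu" (len 10), cursors c1@0 c2@1 c3@8, authorship ..........
After op 2 (insert('x')): buffer="xixbdlnmwixbu" (len 13), cursors c1@1 c2@3 c3@11, authorship 1.2.......3..
After op 3 (add_cursor(0)): buffer="xixbdlnmwixbu" (len 13), cursors c4@0 c1@1 c2@3 c3@11, authorship 1.2.......3..
After op 4 (move_right): buffer="xixbdlnmwixbu" (len 13), cursors c4@1 c1@2 c2@4 c3@12, authorship 1.2.......3..
After op 5 (insert('y')): buffer="xyiyxbydlnmwixbyu" (len 17), cursors c4@2 c1@4 c2@7 c3@16, authorship 14.12.2......3.3.
Authorship (.=original, N=cursor N): 1 4 . 1 2 . 2 . . . . . . 3 . 3 .
Index 3: author = 1

Answer: cursor 1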